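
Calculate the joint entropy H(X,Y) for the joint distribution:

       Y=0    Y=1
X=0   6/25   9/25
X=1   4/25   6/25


H(X,Y) = -Σ p(x,y) log₂ p(x,y)
  p(0,0)=6/25: -0.2400 × log₂(0.2400) = 0.4941
  p(0,1)=9/25: -0.3600 × log₂(0.3600) = 0.5306
  p(1,0)=4/25: -0.1600 × log₂(0.1600) = 0.4230
  p(1,1)=6/25: -0.2400 × log₂(0.2400) = 0.4941
H(X,Y) = 1.9419 bits


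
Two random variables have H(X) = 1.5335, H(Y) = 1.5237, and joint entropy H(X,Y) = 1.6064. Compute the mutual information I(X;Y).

I(X;Y) = H(X) + H(Y) - H(X,Y)
I(X;Y) = 1.5335 + 1.5237 - 1.6064 = 1.4508 bits


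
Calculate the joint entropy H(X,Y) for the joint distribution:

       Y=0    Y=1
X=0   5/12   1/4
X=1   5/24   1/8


H(X,Y) = -Σ p(x,y) log₂ p(x,y)
  p(0,0)=5/12: -0.4167 × log₂(0.4167) = 0.5263
  p(0,1)=1/4: -0.2500 × log₂(0.2500) = 0.5000
  p(1,0)=5/24: -0.2083 × log₂(0.2083) = 0.4715
  p(1,1)=1/8: -0.1250 × log₂(0.1250) = 0.3750
H(X,Y) = 1.8727 bits


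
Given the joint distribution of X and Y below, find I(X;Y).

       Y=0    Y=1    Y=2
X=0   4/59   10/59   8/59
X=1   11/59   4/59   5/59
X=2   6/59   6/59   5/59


H(X) = 1.5770, H(Y) = 1.5820, H(X,Y) = 3.0774
I(X;Y) = H(X) + H(Y) - H(X,Y) = 0.0817 bits


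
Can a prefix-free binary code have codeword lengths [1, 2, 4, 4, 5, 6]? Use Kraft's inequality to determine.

Kraft inequality: Σ 2^(-l_i) ≤ 1 for prefix-free code
Calculating: 2^(-1) + 2^(-2) + 2^(-4) + 2^(-4) + 2^(-5) + 2^(-6)
= 0.5 + 0.25 + 0.0625 + 0.0625 + 0.03125 + 0.015625
= 0.9219
Since 0.9219 ≤ 1, prefix-free code exists


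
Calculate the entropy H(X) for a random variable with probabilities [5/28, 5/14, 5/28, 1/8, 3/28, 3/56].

H(X) = -Σ p(x) log₂ p(x)
  -5/28 × log₂(5/28) = 0.4438
  -5/14 × log₂(5/14) = 0.5305
  -5/28 × log₂(5/28) = 0.4438
  -1/8 × log₂(1/8) = 0.3750
  -3/28 × log₂(3/28) = 0.3453
  -3/56 × log₂(3/56) = 0.2262
H(X) = 2.3646 bits


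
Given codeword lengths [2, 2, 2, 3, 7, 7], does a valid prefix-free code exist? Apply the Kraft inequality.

Kraft inequality: Σ 2^(-l_i) ≤ 1 for prefix-free code
Calculating: 2^(-2) + 2^(-2) + 2^(-2) + 2^(-3) + 2^(-7) + 2^(-7)
= 0.25 + 0.25 + 0.25 + 0.125 + 0.0078125 + 0.0078125
= 0.8906
Since 0.8906 ≤ 1, prefix-free code exists


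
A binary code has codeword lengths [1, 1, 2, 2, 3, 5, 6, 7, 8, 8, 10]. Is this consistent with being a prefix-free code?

Kraft inequality: Σ 2^(-l_i) ≤ 1 for prefix-free code
Calculating: 2^(-1) + 2^(-1) + 2^(-2) + 2^(-2) + 2^(-3) + 2^(-5) + 2^(-6) + 2^(-7) + 2^(-8) + 2^(-8) + 2^(-10)
= 0.5 + 0.5 + 0.25 + 0.25 + 0.125 + 0.03125 + 0.015625 + 0.0078125 + 0.00390625 + 0.00390625 + 0.0009765625
= 1.6885
Since 1.6885 > 1, prefix-free code does not exist


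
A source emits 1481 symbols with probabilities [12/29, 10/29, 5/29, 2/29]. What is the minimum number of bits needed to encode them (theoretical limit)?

Entropy H = 1.7598 bits/symbol
Minimum bits = H × n = 1.7598 × 1481
= 2606.20 bits


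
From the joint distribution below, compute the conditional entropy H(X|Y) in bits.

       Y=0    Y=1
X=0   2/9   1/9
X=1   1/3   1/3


H(X|Y) = Σ_y p(y) H(X|Y=y)
  p(Y=0) = 5/9, H(X|Y=0) = 0.9710
  p(Y=1) = 4/9, H(X|Y=1) = 0.8113
H(X|Y) = 0.5556×0.9710 + 0.4444×0.8113 = 0.9000 bits


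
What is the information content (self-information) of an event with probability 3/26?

Information content I(x) = -log₂(p(x))
I = -log₂(3/26) = -log₂(0.1154)
I = 3.1155 bits


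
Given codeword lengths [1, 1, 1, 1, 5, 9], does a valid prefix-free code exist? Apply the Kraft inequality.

Kraft inequality: Σ 2^(-l_i) ≤ 1 for prefix-free code
Calculating: 2^(-1) + 2^(-1) + 2^(-1) + 2^(-1) + 2^(-5) + 2^(-9)
= 0.5 + 0.5 + 0.5 + 0.5 + 0.03125 + 0.001953125
= 2.0332
Since 2.0332 > 1, prefix-free code does not exist


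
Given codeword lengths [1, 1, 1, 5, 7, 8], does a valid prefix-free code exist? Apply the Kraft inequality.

Kraft inequality: Σ 2^(-l_i) ≤ 1 for prefix-free code
Calculating: 2^(-1) + 2^(-1) + 2^(-1) + 2^(-5) + 2^(-7) + 2^(-8)
= 0.5 + 0.5 + 0.5 + 0.03125 + 0.0078125 + 0.00390625
= 1.5430
Since 1.5430 > 1, prefix-free code does not exist


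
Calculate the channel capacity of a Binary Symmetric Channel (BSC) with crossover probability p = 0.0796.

For BSC with error probability p:
C = 1 - H(p) where H(p) is binary entropy
H(0.0796) = -0.0796 × log₂(0.0796) - 0.9204 × log₂(0.9204)
H(p) = 0.4008
C = 1 - 0.4008 = 0.5992 bits/use


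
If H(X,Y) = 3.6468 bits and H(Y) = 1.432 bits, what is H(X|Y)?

Chain rule: H(X,Y) = H(X|Y) + H(Y)
H(X|Y) = H(X,Y) - H(Y) = 3.6468 - 1.432 = 2.2148 bits


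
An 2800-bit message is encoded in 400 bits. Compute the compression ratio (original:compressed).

Compression ratio = Original / Compressed
= 2800 / 400 = 7.00:1


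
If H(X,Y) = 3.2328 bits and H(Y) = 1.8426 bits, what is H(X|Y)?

Chain rule: H(X,Y) = H(X|Y) + H(Y)
H(X|Y) = H(X,Y) - H(Y) = 3.2328 - 1.8426 = 1.3902 bits


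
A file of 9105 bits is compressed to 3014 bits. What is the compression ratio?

Compression ratio = Original / Compressed
= 9105 / 3014 = 3.02:1


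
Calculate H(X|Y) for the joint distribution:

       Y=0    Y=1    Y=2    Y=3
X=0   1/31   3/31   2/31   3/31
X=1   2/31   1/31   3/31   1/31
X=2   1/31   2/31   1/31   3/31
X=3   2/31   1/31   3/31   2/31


H(X|Y) = Σ_y p(y) H(X|Y=y)
  p(Y=0) = 6/31, H(X|Y=0) = 1.9183
  p(Y=1) = 7/31, H(X|Y=1) = 1.8424
  p(Y=2) = 9/31, H(X|Y=2) = 1.8911
  p(Y=3) = 9/31, H(X|Y=3) = 1.8911
H(X|Y) = 0.1935×1.9183 + 0.2258×1.8424 + 0.2903×1.8911 + 0.2903×1.8911 = 1.8853 bits


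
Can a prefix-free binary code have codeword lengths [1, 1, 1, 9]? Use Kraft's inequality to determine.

Kraft inequality: Σ 2^(-l_i) ≤ 1 for prefix-free code
Calculating: 2^(-1) + 2^(-1) + 2^(-1) + 2^(-9)
= 0.5 + 0.5 + 0.5 + 0.001953125
= 1.5020
Since 1.5020 > 1, prefix-free code does not exist


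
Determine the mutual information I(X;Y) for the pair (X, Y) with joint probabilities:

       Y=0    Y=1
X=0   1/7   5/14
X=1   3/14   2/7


H(X) = 1.0000, H(Y) = 0.9403, H(X,Y) = 1.9242
I(X;Y) = H(X) + H(Y) - H(X,Y) = 0.0161 bits


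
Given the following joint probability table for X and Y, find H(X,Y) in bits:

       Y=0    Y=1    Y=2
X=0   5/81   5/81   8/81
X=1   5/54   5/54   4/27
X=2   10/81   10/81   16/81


H(X,Y) = -Σ p(x,y) log₂ p(x,y)
  p(0,0)=5/81: -0.0617 × log₂(0.0617) = 0.2480
  p(0,1)=5/81: -0.0617 × log₂(0.0617) = 0.2480
  p(0,2)=8/81: -0.0988 × log₂(0.0988) = 0.3299
  p(1,0)=5/54: -0.0926 × log₂(0.0926) = 0.3179
  p(1,1)=5/54: -0.0926 × log₂(0.0926) = 0.3179
  p(1,2)=4/27: -0.1481 × log₂(0.1481) = 0.4081
  p(2,0)=10/81: -0.1235 × log₂(0.1235) = 0.3726
  p(2,1)=10/81: -0.1235 × log₂(0.1235) = 0.3726
  p(2,2)=16/81: -0.1975 × log₂(0.1975) = 0.4622
H(X,Y) = 3.0771 bits


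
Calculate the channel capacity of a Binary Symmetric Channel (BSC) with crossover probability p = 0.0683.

For BSC with error probability p:
C = 1 - H(p) where H(p) is binary entropy
H(0.0683) = -0.0683 × log₂(0.0683) - 0.9317 × log₂(0.9317)
H(p) = 0.3595
C = 1 - 0.3595 = 0.6405 bits/use


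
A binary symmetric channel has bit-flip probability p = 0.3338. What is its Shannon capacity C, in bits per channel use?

For BSC with error probability p:
C = 1 - H(p) where H(p) is binary entropy
H(0.3338) = -0.3338 × log₂(0.3338) - 0.6662 × log₂(0.6662)
H(p) = 0.9188
C = 1 - 0.9188 = 0.0812 bits/use


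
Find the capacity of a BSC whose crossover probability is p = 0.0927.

For BSC with error probability p:
C = 1 - H(p) where H(p) is binary entropy
H(0.0927) = -0.0927 × log₂(0.0927) - 0.9073 × log₂(0.9073)
H(p) = 0.4454
C = 1 - 0.4454 = 0.5546 bits/use


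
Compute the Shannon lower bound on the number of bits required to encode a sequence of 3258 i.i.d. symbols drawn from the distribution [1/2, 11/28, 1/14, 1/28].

Entropy H = 1.4732 bits/symbol
Minimum bits = H × n = 1.4732 × 3258
= 4799.64 bits


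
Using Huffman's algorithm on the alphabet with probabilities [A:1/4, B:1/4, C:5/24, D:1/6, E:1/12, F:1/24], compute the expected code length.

Huffman tree construction:
Combine smallest probabilities repeatedly
Resulting codes:
  A: 01 (length 2)
  B: 10 (length 2)
  C: 00 (length 2)
  D: 111 (length 3)
  E: 1101 (length 4)
  F: 1100 (length 4)
Average length = Σ p(s) × length(s) = 2.4167 bits


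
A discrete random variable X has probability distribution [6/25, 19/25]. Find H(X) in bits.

H(X) = -Σ p(x) log₂ p(x)
  -6/25 × log₂(6/25) = 0.4941
  -19/25 × log₂(19/25) = 0.3009
H(X) = 0.7950 bits


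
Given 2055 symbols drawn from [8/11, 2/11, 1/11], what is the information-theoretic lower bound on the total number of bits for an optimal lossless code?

Entropy H = 1.0958 bits/symbol
Minimum bits = H × n = 1.0958 × 2055
= 2251.86 bits


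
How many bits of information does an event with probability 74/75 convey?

Information content I(x) = -log₂(p(x))
I = -log₂(74/75) = -log₂(0.9867)
I = 0.0194 bits


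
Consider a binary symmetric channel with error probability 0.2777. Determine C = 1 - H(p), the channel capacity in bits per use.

For BSC with error probability p:
C = 1 - H(p) where H(p) is binary entropy
H(0.2777) = -0.2777 × log₂(0.2777) - 0.7223 × log₂(0.7223)
H(p) = 0.8523
C = 1 - 0.8523 = 0.1477 bits/use


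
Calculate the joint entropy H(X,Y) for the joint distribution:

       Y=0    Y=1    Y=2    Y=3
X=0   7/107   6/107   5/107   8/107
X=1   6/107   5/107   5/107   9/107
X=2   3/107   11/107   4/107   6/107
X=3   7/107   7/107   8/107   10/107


H(X,Y) = -Σ p(x,y) log₂ p(x,y)
  p(0,0)=7/107: -0.0654 × log₂(0.0654) = 0.2574
  p(0,1)=6/107: -0.0561 × log₂(0.0561) = 0.2331
  p(0,2)=5/107: -0.0467 × log₂(0.0467) = 0.2065
  p(0,3)=8/107: -0.0748 × log₂(0.0748) = 0.2797
  p(1,0)=6/107: -0.0561 × log₂(0.0561) = 0.2331
  p(1,1)=5/107: -0.0467 × log₂(0.0467) = 0.2065
  p(1,2)=5/107: -0.0467 × log₂(0.0467) = 0.2065
  p(1,3)=9/107: -0.0841 × log₂(0.0841) = 0.3004
  p(2,0)=3/107: -0.0280 × log₂(0.0280) = 0.1446
  p(2,1)=11/107: -0.1028 × log₂(0.1028) = 0.3374
  p(2,2)=4/107: -0.0374 × log₂(0.0374) = 0.1773
  p(2,3)=6/107: -0.0561 × log₂(0.0561) = 0.2331
  p(3,0)=7/107: -0.0654 × log₂(0.0654) = 0.2574
  p(3,1)=7/107: -0.0654 × log₂(0.0654) = 0.2574
  p(3,2)=8/107: -0.0748 × log₂(0.0748) = 0.2797
  p(3,3)=10/107: -0.0935 × log₂(0.0935) = 0.3196
H(X,Y) = 3.9296 bits


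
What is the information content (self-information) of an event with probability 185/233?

Information content I(x) = -log₂(p(x))
I = -log₂(185/233) = -log₂(0.7940)
I = 0.3328 bits


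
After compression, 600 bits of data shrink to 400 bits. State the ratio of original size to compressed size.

Compression ratio = Original / Compressed
= 600 / 400 = 1.50:1


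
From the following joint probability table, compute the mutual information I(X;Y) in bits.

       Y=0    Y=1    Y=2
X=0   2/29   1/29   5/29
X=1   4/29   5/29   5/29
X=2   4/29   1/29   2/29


H(X) = 1.5147, H(Y) = 1.5514, H(X,Y) = 2.9673
I(X;Y) = H(X) + H(Y) - H(X,Y) = 0.0988 bits


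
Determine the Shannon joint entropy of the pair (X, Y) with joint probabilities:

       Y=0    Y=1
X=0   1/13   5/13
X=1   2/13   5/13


H(X,Y) = -Σ p(x,y) log₂ p(x,y)
  p(0,0)=1/13: -0.0769 × log₂(0.0769) = 0.2846
  p(0,1)=5/13: -0.3846 × log₂(0.3846) = 0.5302
  p(1,0)=2/13: -0.1538 × log₂(0.1538) = 0.4155
  p(1,1)=5/13: -0.3846 × log₂(0.3846) = 0.5302
H(X,Y) = 1.7605 bits


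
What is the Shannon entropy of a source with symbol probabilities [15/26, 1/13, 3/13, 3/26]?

H(X) = -Σ p(x) log₂ p(x)
  -15/26 × log₂(15/26) = 0.4578
  -1/13 × log₂(1/13) = 0.2846
  -3/13 × log₂(3/13) = 0.4882
  -3/26 × log₂(3/26) = 0.3595
H(X) = 1.5901 bits


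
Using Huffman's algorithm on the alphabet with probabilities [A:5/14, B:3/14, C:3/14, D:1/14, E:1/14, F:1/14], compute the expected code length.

Huffman tree construction:
Combine smallest probabilities repeatedly
Resulting codes:
  A: 11 (length 2)
  B: 00 (length 2)
  C: 01 (length 2)
  D: 1010 (length 4)
  E: 1011 (length 4)
  F: 100 (length 3)
Average length = Σ p(s) × length(s) = 2.3571 bits


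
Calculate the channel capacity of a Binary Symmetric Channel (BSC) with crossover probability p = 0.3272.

For BSC with error probability p:
C = 1 - H(p) where H(p) is binary entropy
H(0.3272) = -0.3272 × log₂(0.3272) - 0.6728 × log₂(0.6728)
H(p) = 0.9120
C = 1 - 0.9120 = 0.0880 bits/use


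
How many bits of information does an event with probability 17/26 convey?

Information content I(x) = -log₂(p(x))
I = -log₂(17/26) = -log₂(0.6538)
I = 0.6130 bits


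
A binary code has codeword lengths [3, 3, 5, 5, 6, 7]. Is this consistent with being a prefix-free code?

Kraft inequality: Σ 2^(-l_i) ≤ 1 for prefix-free code
Calculating: 2^(-3) + 2^(-3) + 2^(-5) + 2^(-5) + 2^(-6) + 2^(-7)
= 0.125 + 0.125 + 0.03125 + 0.03125 + 0.015625 + 0.0078125
= 0.3359
Since 0.3359 ≤ 1, prefix-free code exists


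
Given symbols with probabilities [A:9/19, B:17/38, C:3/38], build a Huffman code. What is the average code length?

Huffman tree construction:
Combine smallest probabilities repeatedly
Resulting codes:
  A: 0 (length 1)
  B: 11 (length 2)
  C: 10 (length 2)
Average length = Σ p(s) × length(s) = 1.5263 bits


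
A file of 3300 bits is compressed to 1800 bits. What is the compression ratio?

Compression ratio = Original / Compressed
= 3300 / 1800 = 1.83:1


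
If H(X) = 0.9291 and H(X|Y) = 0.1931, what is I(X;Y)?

I(X;Y) = H(X) - H(X|Y)
I(X;Y) = 0.9291 - 0.1931 = 0.736 bits


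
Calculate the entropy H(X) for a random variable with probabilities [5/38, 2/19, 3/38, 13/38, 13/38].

H(X) = -Σ p(x) log₂ p(x)
  -5/38 × log₂(5/38) = 0.3850
  -2/19 × log₂(2/19) = 0.3419
  -3/38 × log₂(3/38) = 0.2892
  -13/38 × log₂(13/38) = 0.5294
  -13/38 × log₂(13/38) = 0.5294
H(X) = 2.0749 bits


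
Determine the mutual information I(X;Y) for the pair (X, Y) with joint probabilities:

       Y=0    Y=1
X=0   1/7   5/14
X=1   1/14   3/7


H(X) = 1.0000, H(Y) = 0.7496, H(X,Y) = 1.7274
I(X;Y) = H(X) + H(Y) - H(X,Y) = 0.0222 bits


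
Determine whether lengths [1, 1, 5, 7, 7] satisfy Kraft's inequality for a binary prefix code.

Kraft inequality: Σ 2^(-l_i) ≤ 1 for prefix-free code
Calculating: 2^(-1) + 2^(-1) + 2^(-5) + 2^(-7) + 2^(-7)
= 0.5 + 0.5 + 0.03125 + 0.0078125 + 0.0078125
= 1.0469
Since 1.0469 > 1, prefix-free code does not exist


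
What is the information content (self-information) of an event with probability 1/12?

Information content I(x) = -log₂(p(x))
I = -log₂(1/12) = -log₂(0.0833)
I = 3.5850 bits


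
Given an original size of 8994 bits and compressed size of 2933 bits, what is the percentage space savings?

Space savings = (1 - Compressed/Original) × 100%
= (1 - 2933/8994) × 100%
= 67.39%


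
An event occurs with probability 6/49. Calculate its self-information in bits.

Information content I(x) = -log₂(p(x))
I = -log₂(6/49) = -log₂(0.1224)
I = 3.0297 bits


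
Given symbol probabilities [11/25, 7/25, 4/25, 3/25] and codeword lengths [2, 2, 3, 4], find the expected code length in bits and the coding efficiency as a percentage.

Average length L = Σ p_i × l_i = 2.4000 bits
Entropy H = 1.8255 bits
Efficiency η = H/L × 100% = 76.06%


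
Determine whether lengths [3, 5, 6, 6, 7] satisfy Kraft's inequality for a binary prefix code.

Kraft inequality: Σ 2^(-l_i) ≤ 1 for prefix-free code
Calculating: 2^(-3) + 2^(-5) + 2^(-6) + 2^(-6) + 2^(-7)
= 0.125 + 0.03125 + 0.015625 + 0.015625 + 0.0078125
= 0.1953
Since 0.1953 ≤ 1, prefix-free code exists


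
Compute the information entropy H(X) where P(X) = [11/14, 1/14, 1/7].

H(X) = -Σ p(x) log₂ p(x)
  -11/14 × log₂(11/14) = 0.2734
  -1/14 × log₂(1/14) = 0.2720
  -1/7 × log₂(1/7) = 0.4011
H(X) = 0.9464 bits


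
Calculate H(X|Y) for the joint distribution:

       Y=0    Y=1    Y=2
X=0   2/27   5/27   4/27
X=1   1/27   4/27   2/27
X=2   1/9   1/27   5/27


H(X|Y) = Σ_y p(y) H(X|Y=y)
  p(Y=0) = 2/9, H(X|Y=0) = 1.4591
  p(Y=1) = 10/27, H(X|Y=1) = 1.3610
  p(Y=2) = 11/27, H(X|Y=2) = 1.4949
H(X|Y) = 0.2222×1.4591 + 0.3704×1.3610 + 0.4074×1.4949 = 1.4374 bits


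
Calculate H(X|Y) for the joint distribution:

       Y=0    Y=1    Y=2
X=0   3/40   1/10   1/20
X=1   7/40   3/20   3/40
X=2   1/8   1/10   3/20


H(X|Y) = Σ_y p(y) H(X|Y=y)
  p(Y=0) = 3/8, H(X|Y=0) = 1.5058
  p(Y=1) = 7/20, H(X|Y=1) = 1.5567
  p(Y=2) = 11/40, H(X|Y=2) = 1.4354
H(X|Y) = 0.3750×1.5058 + 0.3500×1.5567 + 0.2750×1.4354 = 1.5042 bits


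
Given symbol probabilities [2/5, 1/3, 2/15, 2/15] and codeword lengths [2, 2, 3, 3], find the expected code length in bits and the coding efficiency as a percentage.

Average length L = Σ p_i × l_i = 2.2667 bits
Entropy H = 1.8323 bits
Efficiency η = H/L × 100% = 80.84%


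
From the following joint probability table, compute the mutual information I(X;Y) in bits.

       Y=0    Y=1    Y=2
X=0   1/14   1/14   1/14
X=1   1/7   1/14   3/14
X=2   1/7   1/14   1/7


H(X) = 1.5306, H(Y) = 1.5306, H(X,Y) = 3.0391
I(X;Y) = H(X) + H(Y) - H(X,Y) = 0.0221 bits


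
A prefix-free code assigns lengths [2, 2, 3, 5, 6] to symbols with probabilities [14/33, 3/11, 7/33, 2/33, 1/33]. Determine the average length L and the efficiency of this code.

Average length L = Σ p_i × l_i = 2.5152 bits
Entropy H = 1.9085 bits
Efficiency η = H/L × 100% = 75.88%


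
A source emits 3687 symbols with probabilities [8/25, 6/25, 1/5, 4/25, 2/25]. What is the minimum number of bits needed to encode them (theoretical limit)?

Entropy H = 2.1991 bits/symbol
Minimum bits = H × n = 2.1991 × 3687
= 8108.01 bits


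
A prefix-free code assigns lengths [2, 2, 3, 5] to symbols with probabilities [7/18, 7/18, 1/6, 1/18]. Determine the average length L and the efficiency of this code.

Average length L = Σ p_i × l_i = 2.3333 bits
Entropy H = 1.7223 bits
Efficiency η = H/L × 100% = 73.81%


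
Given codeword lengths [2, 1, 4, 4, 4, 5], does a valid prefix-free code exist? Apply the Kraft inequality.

Kraft inequality: Σ 2^(-l_i) ≤ 1 for prefix-free code
Calculating: 2^(-2) + 2^(-1) + 2^(-4) + 2^(-4) + 2^(-4) + 2^(-5)
= 0.25 + 0.5 + 0.0625 + 0.0625 + 0.0625 + 0.03125
= 0.9688
Since 0.9688 ≤ 1, prefix-free code exists


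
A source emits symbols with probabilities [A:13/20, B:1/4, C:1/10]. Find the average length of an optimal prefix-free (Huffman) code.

Huffman tree construction:
Combine smallest probabilities repeatedly
Resulting codes:
  A: 1 (length 1)
  B: 01 (length 2)
  C: 00 (length 2)
Average length = Σ p(s) × length(s) = 1.3500 bits


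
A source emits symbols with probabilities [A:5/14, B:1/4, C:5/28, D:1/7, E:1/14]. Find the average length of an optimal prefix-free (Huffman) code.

Huffman tree construction:
Combine smallest probabilities repeatedly
Resulting codes:
  A: 11 (length 2)
  B: 10 (length 2)
  C: 00 (length 2)
  D: 011 (length 3)
  E: 010 (length 3)
Average length = Σ p(s) × length(s) = 2.2143 bits


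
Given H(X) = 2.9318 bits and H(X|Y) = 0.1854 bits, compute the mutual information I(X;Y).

I(X;Y) = H(X) - H(X|Y)
I(X;Y) = 2.9318 - 0.1854 = 2.7464 bits


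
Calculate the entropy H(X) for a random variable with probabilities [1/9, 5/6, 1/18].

H(X) = -Σ p(x) log₂ p(x)
  -1/9 × log₂(1/9) = 0.3522
  -5/6 × log₂(5/6) = 0.2192
  -1/18 × log₂(1/18) = 0.2317
H(X) = 0.8031 bits


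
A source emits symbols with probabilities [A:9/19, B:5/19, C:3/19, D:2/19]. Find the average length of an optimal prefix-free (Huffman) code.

Huffman tree construction:
Combine smallest probabilities repeatedly
Resulting codes:
  A: 0 (length 1)
  B: 10 (length 2)
  C: 111 (length 3)
  D: 110 (length 3)
Average length = Σ p(s) × length(s) = 1.7895 bits


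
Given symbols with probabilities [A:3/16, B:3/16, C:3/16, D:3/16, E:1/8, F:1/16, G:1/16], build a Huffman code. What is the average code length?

Huffman tree construction:
Combine smallest probabilities repeatedly
Resulting codes:
  A: 110 (length 3)
  B: 111 (length 3)
  C: 00 (length 2)
  D: 01 (length 2)
  E: 100 (length 3)
  F: 1010 (length 4)
  G: 1011 (length 4)
Average length = Σ p(s) × length(s) = 2.7500 bits


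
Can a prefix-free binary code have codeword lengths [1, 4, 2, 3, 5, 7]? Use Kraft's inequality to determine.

Kraft inequality: Σ 2^(-l_i) ≤ 1 for prefix-free code
Calculating: 2^(-1) + 2^(-4) + 2^(-2) + 2^(-3) + 2^(-5) + 2^(-7)
= 0.5 + 0.0625 + 0.25 + 0.125 + 0.03125 + 0.0078125
= 0.9766
Since 0.9766 ≤ 1, prefix-free code exists


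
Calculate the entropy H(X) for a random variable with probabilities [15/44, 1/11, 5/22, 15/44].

H(X) = -Σ p(x) log₂ p(x)
  -15/44 × log₂(15/44) = 0.5293
  -1/11 × log₂(1/11) = 0.3145
  -5/22 × log₂(5/22) = 0.4858
  -15/44 × log₂(15/44) = 0.5293
H(X) = 1.8588 bits


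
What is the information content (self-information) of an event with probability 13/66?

Information content I(x) = -log₂(p(x))
I = -log₂(13/66) = -log₂(0.1970)
I = 2.3440 bits


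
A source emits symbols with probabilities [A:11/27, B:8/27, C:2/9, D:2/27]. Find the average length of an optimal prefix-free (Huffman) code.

Huffman tree construction:
Combine smallest probabilities repeatedly
Resulting codes:
  A: 0 (length 1)
  B: 10 (length 2)
  C: 111 (length 3)
  D: 110 (length 3)
Average length = Σ p(s) × length(s) = 1.8889 bits


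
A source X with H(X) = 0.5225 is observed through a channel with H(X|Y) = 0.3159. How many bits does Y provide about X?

I(X;Y) = H(X) - H(X|Y)
I(X;Y) = 0.5225 - 0.3159 = 0.2066 bits


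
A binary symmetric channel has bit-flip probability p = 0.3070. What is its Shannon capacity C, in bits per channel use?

For BSC with error probability p:
C = 1 - H(p) where H(p) is binary entropy
H(0.3070) = -0.3070 × log₂(0.3070) - 0.6930 × log₂(0.6930)
H(p) = 0.8897
C = 1 - 0.8897 = 0.1103 bits/use


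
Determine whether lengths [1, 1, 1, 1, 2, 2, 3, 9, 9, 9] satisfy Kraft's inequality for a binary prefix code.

Kraft inequality: Σ 2^(-l_i) ≤ 1 for prefix-free code
Calculating: 2^(-1) + 2^(-1) + 2^(-1) + 2^(-1) + 2^(-2) + 2^(-2) + 2^(-3) + 2^(-9) + 2^(-9) + 2^(-9)
= 0.5 + 0.5 + 0.5 + 0.5 + 0.25 + 0.25 + 0.125 + 0.001953125 + 0.001953125 + 0.001953125
= 2.6309
Since 2.6309 > 1, prefix-free code does not exist


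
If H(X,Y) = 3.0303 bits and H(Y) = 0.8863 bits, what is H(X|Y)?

Chain rule: H(X,Y) = H(X|Y) + H(Y)
H(X|Y) = H(X,Y) - H(Y) = 3.0303 - 0.8863 = 2.144 bits


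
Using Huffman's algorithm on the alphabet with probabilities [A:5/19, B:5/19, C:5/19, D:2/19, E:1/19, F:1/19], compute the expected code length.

Huffman tree construction:
Combine smallest probabilities repeatedly
Resulting codes:
  A: 01 (length 2)
  B: 10 (length 2)
  C: 11 (length 2)
  D: 000 (length 3)
  E: 0010 (length 4)
  F: 0011 (length 4)
Average length = Σ p(s) × length(s) = 2.3158 bits


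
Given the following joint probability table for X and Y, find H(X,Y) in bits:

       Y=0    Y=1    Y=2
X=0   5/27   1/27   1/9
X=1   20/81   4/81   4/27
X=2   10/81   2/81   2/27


H(X,Y) = -Σ p(x,y) log₂ p(x,y)
  p(0,0)=5/27: -0.1852 × log₂(0.1852) = 0.4505
  p(0,1)=1/27: -0.0370 × log₂(0.0370) = 0.1761
  p(0,2)=1/9: -0.1111 × log₂(0.1111) = 0.3522
  p(1,0)=20/81: -0.2469 × log₂(0.2469) = 0.4983
  p(1,1)=4/81: -0.0494 × log₂(0.0494) = 0.2143
  p(1,2)=4/27: -0.1481 × log₂(0.1481) = 0.4081
  p(2,0)=10/81: -0.1235 × log₂(0.1235) = 0.3726
  p(2,1)=2/81: -0.0247 × log₂(0.0247) = 0.1318
  p(2,2)=2/27: -0.0741 × log₂(0.0741) = 0.2781
H(X,Y) = 2.8821 bits


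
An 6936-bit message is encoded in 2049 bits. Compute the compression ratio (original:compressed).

Compression ratio = Original / Compressed
= 6936 / 2049 = 3.39:1


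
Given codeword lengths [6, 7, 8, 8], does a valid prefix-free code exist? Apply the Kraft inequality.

Kraft inequality: Σ 2^(-l_i) ≤ 1 for prefix-free code
Calculating: 2^(-6) + 2^(-7) + 2^(-8) + 2^(-8)
= 0.015625 + 0.0078125 + 0.00390625 + 0.00390625
= 0.0312
Since 0.0312 ≤ 1, prefix-free code exists


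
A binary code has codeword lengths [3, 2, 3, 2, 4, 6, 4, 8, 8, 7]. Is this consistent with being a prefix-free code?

Kraft inequality: Σ 2^(-l_i) ≤ 1 for prefix-free code
Calculating: 2^(-3) + 2^(-2) + 2^(-3) + 2^(-2) + 2^(-4) + 2^(-6) + 2^(-4) + 2^(-8) + 2^(-8) + 2^(-7)
= 0.125 + 0.25 + 0.125 + 0.25 + 0.0625 + 0.015625 + 0.0625 + 0.00390625 + 0.00390625 + 0.0078125
= 0.9062
Since 0.9062 ≤ 1, prefix-free code exists


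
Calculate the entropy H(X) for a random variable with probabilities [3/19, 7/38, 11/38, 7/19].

H(X) = -Σ p(x) log₂ p(x)
  -3/19 × log₂(3/19) = 0.4205
  -7/38 × log₂(7/38) = 0.4496
  -11/38 × log₂(11/38) = 0.5177
  -7/19 × log₂(7/19) = 0.5307
H(X) = 1.9185 bits


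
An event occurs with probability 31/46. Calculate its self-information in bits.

Information content I(x) = -log₂(p(x))
I = -log₂(31/46) = -log₂(0.6739)
I = 0.5694 bits


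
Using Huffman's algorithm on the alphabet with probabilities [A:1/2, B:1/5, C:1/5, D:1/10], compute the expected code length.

Huffman tree construction:
Combine smallest probabilities repeatedly
Resulting codes:
  A: 0 (length 1)
  B: 111 (length 3)
  C: 10 (length 2)
  D: 110 (length 3)
Average length = Σ p(s) × length(s) = 1.8000 bits


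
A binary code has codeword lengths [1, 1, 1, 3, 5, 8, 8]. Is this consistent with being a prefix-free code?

Kraft inequality: Σ 2^(-l_i) ≤ 1 for prefix-free code
Calculating: 2^(-1) + 2^(-1) + 2^(-1) + 2^(-3) + 2^(-5) + 2^(-8) + 2^(-8)
= 0.5 + 0.5 + 0.5 + 0.125 + 0.03125 + 0.00390625 + 0.00390625
= 1.6641
Since 1.6641 > 1, prefix-free code does not exist


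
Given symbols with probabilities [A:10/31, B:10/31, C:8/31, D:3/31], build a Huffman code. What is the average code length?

Huffman tree construction:
Combine smallest probabilities repeatedly
Resulting codes:
  A: 10 (length 2)
  B: 11 (length 2)
  C: 01 (length 2)
  D: 00 (length 2)
Average length = Σ p(s) × length(s) = 2.0000 bits


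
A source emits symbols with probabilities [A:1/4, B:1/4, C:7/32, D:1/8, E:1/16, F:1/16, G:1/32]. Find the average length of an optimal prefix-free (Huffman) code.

Huffman tree construction:
Combine smallest probabilities repeatedly
Resulting codes:
  A: 01 (length 2)
  B: 10 (length 2)
  C: 00 (length 2)
  D: 110 (length 3)
  E: 11111 (length 5)
  F: 1110 (length 4)
  G: 11110 (length 5)
Average length = Σ p(s) × length(s) = 2.5312 bits


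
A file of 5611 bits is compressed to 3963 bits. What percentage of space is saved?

Space savings = (1 - Compressed/Original) × 100%
= (1 - 3963/5611) × 100%
= 29.37%


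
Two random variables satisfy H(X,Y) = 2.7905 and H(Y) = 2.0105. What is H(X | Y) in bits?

Chain rule: H(X,Y) = H(X|Y) + H(Y)
H(X|Y) = H(X,Y) - H(Y) = 2.7905 - 2.0105 = 0.78 bits


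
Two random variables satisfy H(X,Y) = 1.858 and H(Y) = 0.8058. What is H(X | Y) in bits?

Chain rule: H(X,Y) = H(X|Y) + H(Y)
H(X|Y) = H(X,Y) - H(Y) = 1.858 - 0.8058 = 1.0522 bits


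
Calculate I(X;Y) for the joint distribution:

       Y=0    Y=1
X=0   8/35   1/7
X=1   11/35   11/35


H(X) = 0.9518, H(Y) = 0.9947, H(X,Y) = 1.9374
I(X;Y) = H(X) + H(Y) - H(X,Y) = 0.0091 bits


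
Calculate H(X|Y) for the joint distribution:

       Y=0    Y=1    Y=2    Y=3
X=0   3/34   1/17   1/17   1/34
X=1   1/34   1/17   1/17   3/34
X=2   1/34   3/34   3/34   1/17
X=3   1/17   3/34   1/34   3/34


H(X|Y) = Σ_y p(y) H(X|Y=y)
  p(Y=0) = 7/34, H(X|Y=0) = 1.8424
  p(Y=1) = 5/17, H(X|Y=1) = 1.9710
  p(Y=2) = 4/17, H(X|Y=2) = 1.9056
  p(Y=3) = 9/34, H(X|Y=3) = 1.8911
H(X|Y) = 0.2059×1.8424 + 0.2941×1.9710 + 0.2353×1.9056 + 0.2647×1.8911 = 1.9080 bits


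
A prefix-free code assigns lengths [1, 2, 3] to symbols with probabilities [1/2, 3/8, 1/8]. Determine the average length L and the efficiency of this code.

Average length L = Σ p_i × l_i = 1.6250 bits
Entropy H = 1.4056 bits
Efficiency η = H/L × 100% = 86.50%


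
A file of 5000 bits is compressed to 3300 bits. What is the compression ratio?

Compression ratio = Original / Compressed
= 5000 / 3300 = 1.52:1


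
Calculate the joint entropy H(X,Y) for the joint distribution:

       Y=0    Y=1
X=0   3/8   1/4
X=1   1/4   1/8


H(X,Y) = -Σ p(x,y) log₂ p(x,y)
  p(0,0)=3/8: -0.3750 × log₂(0.3750) = 0.5306
  p(0,1)=1/4: -0.2500 × log₂(0.2500) = 0.5000
  p(1,0)=1/4: -0.2500 × log₂(0.2500) = 0.5000
  p(1,1)=1/8: -0.1250 × log₂(0.1250) = 0.3750
H(X,Y) = 1.9056 bits


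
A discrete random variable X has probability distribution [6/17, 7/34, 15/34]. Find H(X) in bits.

H(X) = -Σ p(x) log₂ p(x)
  -6/17 × log₂(6/17) = 0.5303
  -7/34 × log₂(7/34) = 0.4694
  -15/34 × log₂(15/34) = 0.5208
H(X) = 1.5206 bits


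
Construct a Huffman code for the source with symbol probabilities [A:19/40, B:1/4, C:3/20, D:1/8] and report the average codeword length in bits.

Huffman tree construction:
Combine smallest probabilities repeatedly
Resulting codes:
  A: 0 (length 1)
  B: 10 (length 2)
  C: 111 (length 3)
  D: 110 (length 3)
Average length = Σ p(s) × length(s) = 1.8000 bits


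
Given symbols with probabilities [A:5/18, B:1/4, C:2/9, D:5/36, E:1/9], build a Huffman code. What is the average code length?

Huffman tree construction:
Combine smallest probabilities repeatedly
Resulting codes:
  A: 11 (length 2)
  B: 01 (length 2)
  C: 00 (length 2)
  D: 101 (length 3)
  E: 100 (length 3)
Average length = Σ p(s) × length(s) = 2.2500 bits


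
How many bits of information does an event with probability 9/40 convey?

Information content I(x) = -log₂(p(x))
I = -log₂(9/40) = -log₂(0.2250)
I = 2.1520 bits


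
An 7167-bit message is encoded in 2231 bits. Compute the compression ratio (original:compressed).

Compression ratio = Original / Compressed
= 7167 / 2231 = 3.21:1


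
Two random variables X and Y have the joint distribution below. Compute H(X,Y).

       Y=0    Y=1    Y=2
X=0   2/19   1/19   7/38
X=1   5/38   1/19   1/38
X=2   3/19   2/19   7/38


H(X,Y) = -Σ p(x,y) log₂ p(x,y)
  p(0,0)=2/19: -0.1053 × log₂(0.1053) = 0.3419
  p(0,1)=1/19: -0.0526 × log₂(0.0526) = 0.2236
  p(0,2)=7/38: -0.1842 × log₂(0.1842) = 0.4496
  p(1,0)=5/38: -0.1316 × log₂(0.1316) = 0.3850
  p(1,1)=1/19: -0.0526 × log₂(0.0526) = 0.2236
  p(1,2)=1/38: -0.0263 × log₂(0.0263) = 0.1381
  p(2,0)=3/19: -0.1579 × log₂(0.1579) = 0.4205
  p(2,1)=2/19: -0.1053 × log₂(0.1053) = 0.3419
  p(2,2)=7/38: -0.1842 × log₂(0.1842) = 0.4496
H(X,Y) = 2.9737 bits


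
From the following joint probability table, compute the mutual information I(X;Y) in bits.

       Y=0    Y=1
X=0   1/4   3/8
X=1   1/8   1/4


H(X) = 0.9544, H(Y) = 0.9544, H(X,Y) = 1.9056
I(X;Y) = H(X) + H(Y) - H(X,Y) = 0.0032 bits


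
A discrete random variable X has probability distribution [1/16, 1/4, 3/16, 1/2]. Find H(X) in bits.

H(X) = -Σ p(x) log₂ p(x)
  -1/16 × log₂(1/16) = 0.2500
  -1/4 × log₂(1/4) = 0.5000
  -3/16 × log₂(3/16) = 0.4528
  -1/2 × log₂(1/2) = 0.5000
H(X) = 1.7028 bits


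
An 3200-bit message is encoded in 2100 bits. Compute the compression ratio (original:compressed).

Compression ratio = Original / Compressed
= 3200 / 2100 = 1.52:1


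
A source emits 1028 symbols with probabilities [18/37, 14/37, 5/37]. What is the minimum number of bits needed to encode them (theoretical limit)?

Entropy H = 1.4264 bits/symbol
Minimum bits = H × n = 1.4264 × 1028
= 1466.39 bits


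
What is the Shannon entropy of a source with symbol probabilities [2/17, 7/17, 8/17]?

H(X) = -Σ p(x) log₂ p(x)
  -2/17 × log₂(2/17) = 0.3632
  -7/17 × log₂(7/17) = 0.5271
  -8/17 × log₂(8/17) = 0.5117
H(X) = 1.4021 bits


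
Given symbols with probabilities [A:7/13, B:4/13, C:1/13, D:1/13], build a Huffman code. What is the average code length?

Huffman tree construction:
Combine smallest probabilities repeatedly
Resulting codes:
  A: 1 (length 1)
  B: 01 (length 2)
  C: 000 (length 3)
  D: 001 (length 3)
Average length = Σ p(s) × length(s) = 1.6154 bits


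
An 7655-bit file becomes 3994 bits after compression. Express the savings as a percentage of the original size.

Space savings = (1 - Compressed/Original) × 100%
= (1 - 3994/7655) × 100%
= 47.82%


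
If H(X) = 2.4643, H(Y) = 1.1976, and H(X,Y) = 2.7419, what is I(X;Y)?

I(X;Y) = H(X) + H(Y) - H(X,Y)
I(X;Y) = 2.4643 + 1.1976 - 2.7419 = 0.92 bits


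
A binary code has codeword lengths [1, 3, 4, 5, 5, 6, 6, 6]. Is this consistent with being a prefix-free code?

Kraft inequality: Σ 2^(-l_i) ≤ 1 for prefix-free code
Calculating: 2^(-1) + 2^(-3) + 2^(-4) + 2^(-5) + 2^(-5) + 2^(-6) + 2^(-6) + 2^(-6)
= 0.5 + 0.125 + 0.0625 + 0.03125 + 0.03125 + 0.015625 + 0.015625 + 0.015625
= 0.7969
Since 0.7969 ≤ 1, prefix-free code exists


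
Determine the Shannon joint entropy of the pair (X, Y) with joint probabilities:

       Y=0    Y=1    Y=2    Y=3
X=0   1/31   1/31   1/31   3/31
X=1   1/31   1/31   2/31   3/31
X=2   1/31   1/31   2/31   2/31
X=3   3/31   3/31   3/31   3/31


H(X,Y) = -Σ p(x,y) log₂ p(x,y)
  p(0,0)=1/31: -0.0323 × log₂(0.0323) = 0.1598
  p(0,1)=1/31: -0.0323 × log₂(0.0323) = 0.1598
  p(0,2)=1/31: -0.0323 × log₂(0.0323) = 0.1598
  p(0,3)=3/31: -0.0968 × log₂(0.0968) = 0.3261
  p(1,0)=1/31: -0.0323 × log₂(0.0323) = 0.1598
  p(1,1)=1/31: -0.0323 × log₂(0.0323) = 0.1598
  p(1,2)=2/31: -0.0645 × log₂(0.0645) = 0.2551
  p(1,3)=3/31: -0.0968 × log₂(0.0968) = 0.3261
  p(2,0)=1/31: -0.0323 × log₂(0.0323) = 0.1598
  p(2,1)=1/31: -0.0323 × log₂(0.0323) = 0.1598
  p(2,2)=2/31: -0.0645 × log₂(0.0645) = 0.2551
  p(2,3)=2/31: -0.0645 × log₂(0.0645) = 0.2551
  p(3,0)=3/31: -0.0968 × log₂(0.0968) = 0.3261
  p(3,1)=3/31: -0.0968 × log₂(0.0968) = 0.3261
  p(3,2)=3/31: -0.0968 × log₂(0.0968) = 0.3261
  p(3,3)=3/31: -0.0968 × log₂(0.0968) = 0.3261
H(X,Y) = 3.8403 bits


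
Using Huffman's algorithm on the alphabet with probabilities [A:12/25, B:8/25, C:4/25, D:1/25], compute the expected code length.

Huffman tree construction:
Combine smallest probabilities repeatedly
Resulting codes:
  A: 0 (length 1)
  B: 11 (length 2)
  C: 101 (length 3)
  D: 100 (length 3)
Average length = Σ p(s) × length(s) = 1.7200 bits


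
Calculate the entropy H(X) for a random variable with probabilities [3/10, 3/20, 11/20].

H(X) = -Σ p(x) log₂ p(x)
  -3/10 × log₂(3/10) = 0.5211
  -3/20 × log₂(3/20) = 0.4105
  -11/20 × log₂(11/20) = 0.4744
H(X) = 1.4060 bits


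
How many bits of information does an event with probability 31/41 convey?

Information content I(x) = -log₂(p(x))
I = -log₂(31/41) = -log₂(0.7561)
I = 0.4034 bits


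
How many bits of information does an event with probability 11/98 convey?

Information content I(x) = -log₂(p(x))
I = -log₂(11/98) = -log₂(0.1122)
I = 3.1553 bits


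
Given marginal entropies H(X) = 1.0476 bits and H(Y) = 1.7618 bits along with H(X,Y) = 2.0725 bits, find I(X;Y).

I(X;Y) = H(X) + H(Y) - H(X,Y)
I(X;Y) = 1.0476 + 1.7618 - 2.0725 = 0.7369 bits


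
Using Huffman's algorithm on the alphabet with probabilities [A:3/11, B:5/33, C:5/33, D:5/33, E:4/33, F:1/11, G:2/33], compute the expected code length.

Huffman tree construction:
Combine smallest probabilities repeatedly
Resulting codes:
  A: 01 (length 2)
  B: 101 (length 3)
  C: 110 (length 3)
  D: 111 (length 3)
  E: 100 (length 3)
  F: 001 (length 3)
  G: 000 (length 3)
Average length = Σ p(s) × length(s) = 2.7273 bits


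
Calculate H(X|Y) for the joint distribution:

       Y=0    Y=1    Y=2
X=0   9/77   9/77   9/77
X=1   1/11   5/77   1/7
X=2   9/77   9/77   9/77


H(X|Y) = Σ_y p(y) H(X|Y=y)
  p(Y=0) = 25/77, H(X|Y=0) = 1.5755
  p(Y=1) = 23/77, H(X|Y=1) = 1.5380
  p(Y=2) = 29/77, H(X|Y=2) = 1.5782
H(X|Y) = 0.3247×1.5755 + 0.2987×1.5380 + 0.3766×1.5782 = 1.5653 bits


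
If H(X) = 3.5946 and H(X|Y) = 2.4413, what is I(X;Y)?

I(X;Y) = H(X) - H(X|Y)
I(X;Y) = 3.5946 - 2.4413 = 1.1533 bits


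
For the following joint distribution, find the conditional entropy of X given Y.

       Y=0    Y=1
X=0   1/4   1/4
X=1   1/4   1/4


H(X|Y) = Σ_y p(y) H(X|Y=y)
  p(Y=0) = 1/2, H(X|Y=0) = 1.0000
  p(Y=1) = 1/2, H(X|Y=1) = 1.0000
H(X|Y) = 0.5000×1.0000 + 0.5000×1.0000 = 1.0000 bits


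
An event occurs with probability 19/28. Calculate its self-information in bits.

Information content I(x) = -log₂(p(x))
I = -log₂(19/28) = -log₂(0.6786)
I = 0.5594 bits


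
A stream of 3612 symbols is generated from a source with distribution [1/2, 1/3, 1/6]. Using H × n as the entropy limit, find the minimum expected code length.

Entropy H = 1.4591 bits/symbol
Minimum bits = H × n = 1.4591 × 3612
= 5270.44 bits


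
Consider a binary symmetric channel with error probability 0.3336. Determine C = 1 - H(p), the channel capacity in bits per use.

For BSC with error probability p:
C = 1 - H(p) where H(p) is binary entropy
H(0.3336) = -0.3336 × log₂(0.3336) - 0.6664 × log₂(0.6664)
H(p) = 0.9186
C = 1 - 0.9186 = 0.0814 bits/use


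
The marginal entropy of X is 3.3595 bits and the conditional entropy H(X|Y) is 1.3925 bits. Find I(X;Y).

I(X;Y) = H(X) - H(X|Y)
I(X;Y) = 3.3595 - 1.3925 = 1.967 bits


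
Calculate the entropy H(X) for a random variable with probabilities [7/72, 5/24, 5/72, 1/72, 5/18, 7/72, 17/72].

H(X) = -Σ p(x) log₂ p(x)
  -7/72 × log₂(7/72) = 0.3269
  -5/24 × log₂(5/24) = 0.4715
  -5/72 × log₂(5/72) = 0.2672
  -1/72 × log₂(1/72) = 0.0857
  -5/18 × log₂(5/18) = 0.5133
  -7/72 × log₂(7/72) = 0.3269
  -17/72 × log₂(17/72) = 0.4917
H(X) = 2.4832 bits


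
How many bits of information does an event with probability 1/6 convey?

Information content I(x) = -log₂(p(x))
I = -log₂(1/6) = -log₂(0.1667)
I = 2.5850 bits


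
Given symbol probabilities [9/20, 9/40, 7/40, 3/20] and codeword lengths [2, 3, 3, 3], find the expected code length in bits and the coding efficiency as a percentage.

Average length L = Σ p_i × l_i = 2.5500 bits
Entropy H = 1.8532 bits
Efficiency η = H/L × 100% = 72.67%


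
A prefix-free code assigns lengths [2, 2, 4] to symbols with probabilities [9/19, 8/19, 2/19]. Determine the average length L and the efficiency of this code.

Average length L = Σ p_i × l_i = 2.2105 bits
Entropy H = 1.3780 bits
Efficiency η = H/L × 100% = 62.34%


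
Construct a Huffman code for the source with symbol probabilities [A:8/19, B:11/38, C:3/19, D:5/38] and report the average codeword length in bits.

Huffman tree construction:
Combine smallest probabilities repeatedly
Resulting codes:
  A: 0 (length 1)
  B: 10 (length 2)
  C: 111 (length 3)
  D: 110 (length 3)
Average length = Σ p(s) × length(s) = 1.8684 bits


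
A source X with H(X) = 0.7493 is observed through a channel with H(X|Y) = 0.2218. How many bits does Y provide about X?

I(X;Y) = H(X) - H(X|Y)
I(X;Y) = 0.7493 - 0.2218 = 0.5275 bits


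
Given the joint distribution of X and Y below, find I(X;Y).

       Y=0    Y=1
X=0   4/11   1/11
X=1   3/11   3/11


H(X) = 0.9940, H(Y) = 0.9457, H(X,Y) = 1.8676
I(X;Y) = H(X) + H(Y) - H(X,Y) = 0.0721 bits


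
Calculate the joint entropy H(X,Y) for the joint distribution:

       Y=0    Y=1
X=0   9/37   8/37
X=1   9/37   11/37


H(X,Y) = -Σ p(x,y) log₂ p(x,y)
  p(0,0)=9/37: -0.2432 × log₂(0.2432) = 0.4961
  p(0,1)=8/37: -0.2162 × log₂(0.2162) = 0.4777
  p(1,0)=9/37: -0.2432 × log₂(0.2432) = 0.4961
  p(1,1)=11/37: -0.2973 × log₂(0.2973) = 0.5203
H(X,Y) = 1.9902 bits
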